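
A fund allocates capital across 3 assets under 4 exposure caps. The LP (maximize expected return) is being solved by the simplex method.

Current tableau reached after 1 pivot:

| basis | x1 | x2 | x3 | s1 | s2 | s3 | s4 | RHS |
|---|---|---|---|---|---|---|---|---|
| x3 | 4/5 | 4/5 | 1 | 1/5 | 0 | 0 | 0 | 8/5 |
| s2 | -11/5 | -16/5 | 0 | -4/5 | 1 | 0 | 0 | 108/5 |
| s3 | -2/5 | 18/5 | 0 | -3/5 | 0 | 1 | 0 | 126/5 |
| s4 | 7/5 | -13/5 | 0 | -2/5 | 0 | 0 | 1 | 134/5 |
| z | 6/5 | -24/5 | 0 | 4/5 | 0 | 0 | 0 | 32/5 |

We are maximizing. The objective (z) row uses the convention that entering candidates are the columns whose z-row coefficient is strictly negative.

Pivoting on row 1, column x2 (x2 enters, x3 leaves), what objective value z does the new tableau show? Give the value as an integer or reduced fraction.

Minimum ratio for x2: (8/5)/(4/5) = 2.
z changes by −(z-row coeff of x2)·ratio = −(-24/5)·2 = 48/5.
New z = 32/5 + (48/5) = 16.

16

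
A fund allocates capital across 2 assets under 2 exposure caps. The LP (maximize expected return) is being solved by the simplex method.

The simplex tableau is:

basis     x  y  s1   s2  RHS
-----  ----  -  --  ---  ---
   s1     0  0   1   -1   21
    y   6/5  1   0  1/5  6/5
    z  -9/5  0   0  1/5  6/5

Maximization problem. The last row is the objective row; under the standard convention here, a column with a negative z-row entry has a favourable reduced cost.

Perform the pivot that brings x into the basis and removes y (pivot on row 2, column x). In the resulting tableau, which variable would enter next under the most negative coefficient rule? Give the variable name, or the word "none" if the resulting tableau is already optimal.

none

Pivot element 6/5. New z-row = old z-row − (-9/5)·(row 2/(6/5)).
Updated z-row coefficients: x: 0, y: 3/2, s1: 0, s2: 1/2.
No coefficient is strictly negative; the tableau after this pivot is optimal.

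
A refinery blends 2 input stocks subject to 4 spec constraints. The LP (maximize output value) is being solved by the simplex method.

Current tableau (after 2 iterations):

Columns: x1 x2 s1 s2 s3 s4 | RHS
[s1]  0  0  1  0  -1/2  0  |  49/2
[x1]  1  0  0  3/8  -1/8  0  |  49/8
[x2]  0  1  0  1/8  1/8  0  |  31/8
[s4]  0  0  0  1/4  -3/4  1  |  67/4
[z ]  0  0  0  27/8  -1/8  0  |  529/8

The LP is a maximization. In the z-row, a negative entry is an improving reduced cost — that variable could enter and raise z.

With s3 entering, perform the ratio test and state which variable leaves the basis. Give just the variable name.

Ratios: row 1 (s1): entry -1/2 ≤ 0, skip; row 2 (x1): entry -1/8 ≤ 0, skip; row 3 (x2): (31/8)/(1/8) = 31; row 4 (s4): entry -3/4 ≤ 0, skip.
Minimum ratio 31 is in the x2 row, so x2 leaves.

x2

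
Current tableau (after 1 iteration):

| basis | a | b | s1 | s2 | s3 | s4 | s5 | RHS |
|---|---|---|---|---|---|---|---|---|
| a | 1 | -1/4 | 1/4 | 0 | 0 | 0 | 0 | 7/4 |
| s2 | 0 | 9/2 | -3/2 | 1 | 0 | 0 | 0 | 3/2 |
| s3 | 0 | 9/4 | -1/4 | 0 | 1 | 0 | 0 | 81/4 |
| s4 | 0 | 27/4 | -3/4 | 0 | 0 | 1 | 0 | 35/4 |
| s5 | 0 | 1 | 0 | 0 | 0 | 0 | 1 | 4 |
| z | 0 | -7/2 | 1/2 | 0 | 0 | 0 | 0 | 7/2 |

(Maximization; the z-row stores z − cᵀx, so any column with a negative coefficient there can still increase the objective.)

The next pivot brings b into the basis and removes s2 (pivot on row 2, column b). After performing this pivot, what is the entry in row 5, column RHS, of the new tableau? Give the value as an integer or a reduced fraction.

11/3

Pivot element is row 2, column b: 9/2.
Normalize row 2: new (row 2, RHS) = (3/2)/(9/2) = 1/3.
row 5 ← row 5 − 1·(new row 2): 4 − 1·(1/3) = 11/3.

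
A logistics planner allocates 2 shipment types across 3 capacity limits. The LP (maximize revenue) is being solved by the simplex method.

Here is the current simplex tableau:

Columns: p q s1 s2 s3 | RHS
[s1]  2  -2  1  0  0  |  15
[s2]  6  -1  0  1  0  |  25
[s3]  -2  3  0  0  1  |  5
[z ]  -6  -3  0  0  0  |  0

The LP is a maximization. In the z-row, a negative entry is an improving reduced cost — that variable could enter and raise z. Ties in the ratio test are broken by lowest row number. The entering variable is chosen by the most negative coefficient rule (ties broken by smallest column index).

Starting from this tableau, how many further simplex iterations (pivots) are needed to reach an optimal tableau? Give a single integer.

2

pivot: p in, s2 out → z = 25
pivot: q in, s3 out → z = 45
No improving column remains; optimal.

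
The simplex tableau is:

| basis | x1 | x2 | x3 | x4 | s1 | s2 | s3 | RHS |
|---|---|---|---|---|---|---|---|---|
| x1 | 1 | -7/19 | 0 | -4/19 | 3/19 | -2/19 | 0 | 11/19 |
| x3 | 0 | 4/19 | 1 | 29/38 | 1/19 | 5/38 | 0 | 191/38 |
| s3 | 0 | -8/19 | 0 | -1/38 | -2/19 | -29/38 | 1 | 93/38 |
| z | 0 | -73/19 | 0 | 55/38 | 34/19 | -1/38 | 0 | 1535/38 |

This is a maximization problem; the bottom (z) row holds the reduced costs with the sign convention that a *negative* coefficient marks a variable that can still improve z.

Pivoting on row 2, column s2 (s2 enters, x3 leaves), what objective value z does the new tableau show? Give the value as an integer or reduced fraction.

207/5

Minimum ratio for s2: (191/38)/(5/38) = 191/5.
z changes by −(z-row coeff of s2)·ratio = −(-1/38)·(191/5) = 191/190.
New z = 1535/38 + (191/190) = 207/5.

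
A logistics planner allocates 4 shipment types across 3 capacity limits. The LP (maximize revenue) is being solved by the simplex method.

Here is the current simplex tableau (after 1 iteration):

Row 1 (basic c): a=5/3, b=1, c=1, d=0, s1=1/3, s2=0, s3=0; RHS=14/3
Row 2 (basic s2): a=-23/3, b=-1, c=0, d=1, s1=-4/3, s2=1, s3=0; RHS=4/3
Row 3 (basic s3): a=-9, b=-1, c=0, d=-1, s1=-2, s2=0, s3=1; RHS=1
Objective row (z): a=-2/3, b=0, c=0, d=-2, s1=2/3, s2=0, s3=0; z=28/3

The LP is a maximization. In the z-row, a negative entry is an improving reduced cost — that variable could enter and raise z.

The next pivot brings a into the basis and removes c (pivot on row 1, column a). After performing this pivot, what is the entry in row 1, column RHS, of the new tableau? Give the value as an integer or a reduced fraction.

Pivot element is row 1, column a: 5/3.
Normalize row 1: new (row 1, RHS) = (14/3)/(5/3) = 14/5.
Row 1 is the pivot row, so the entry is 14/5.

14/5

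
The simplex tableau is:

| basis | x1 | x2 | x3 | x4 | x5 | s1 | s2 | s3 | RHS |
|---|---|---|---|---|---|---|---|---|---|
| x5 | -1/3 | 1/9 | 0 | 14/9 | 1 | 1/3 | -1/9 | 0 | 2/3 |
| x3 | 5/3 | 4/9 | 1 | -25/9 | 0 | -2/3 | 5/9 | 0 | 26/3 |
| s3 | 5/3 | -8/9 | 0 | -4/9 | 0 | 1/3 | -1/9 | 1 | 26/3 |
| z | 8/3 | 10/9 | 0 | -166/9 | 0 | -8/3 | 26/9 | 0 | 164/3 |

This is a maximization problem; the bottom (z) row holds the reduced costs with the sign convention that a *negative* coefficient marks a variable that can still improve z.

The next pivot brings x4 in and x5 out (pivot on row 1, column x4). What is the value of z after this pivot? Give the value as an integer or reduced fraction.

438/7

Minimum ratio for x4: (2/3)/(14/9) = 3/7.
z changes by −(z-row coeff of x4)·ratio = −(-166/9)·(3/7) = 166/21.
New z = 164/3 + (166/21) = 438/7.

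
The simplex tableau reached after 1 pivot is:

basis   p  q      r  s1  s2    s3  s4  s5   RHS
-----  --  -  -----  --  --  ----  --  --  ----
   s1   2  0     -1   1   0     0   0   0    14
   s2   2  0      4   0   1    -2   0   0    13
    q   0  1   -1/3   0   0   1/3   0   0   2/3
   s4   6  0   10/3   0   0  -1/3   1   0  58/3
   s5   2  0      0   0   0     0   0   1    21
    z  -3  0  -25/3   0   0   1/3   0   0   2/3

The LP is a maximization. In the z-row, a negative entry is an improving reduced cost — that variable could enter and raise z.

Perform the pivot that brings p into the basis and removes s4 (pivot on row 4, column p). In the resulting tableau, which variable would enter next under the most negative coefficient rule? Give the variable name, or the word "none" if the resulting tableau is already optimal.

Pivot element 6. New z-row = old z-row − (-3)·(row 4/6).
Updated z-row coefficients: p: 0, q: 0, r: -20/3, s1: 0, s2: 0, s3: 1/6, s4: 1/2, s5: 0.
The most negative is -20/3 in column r, so r would enter next.

r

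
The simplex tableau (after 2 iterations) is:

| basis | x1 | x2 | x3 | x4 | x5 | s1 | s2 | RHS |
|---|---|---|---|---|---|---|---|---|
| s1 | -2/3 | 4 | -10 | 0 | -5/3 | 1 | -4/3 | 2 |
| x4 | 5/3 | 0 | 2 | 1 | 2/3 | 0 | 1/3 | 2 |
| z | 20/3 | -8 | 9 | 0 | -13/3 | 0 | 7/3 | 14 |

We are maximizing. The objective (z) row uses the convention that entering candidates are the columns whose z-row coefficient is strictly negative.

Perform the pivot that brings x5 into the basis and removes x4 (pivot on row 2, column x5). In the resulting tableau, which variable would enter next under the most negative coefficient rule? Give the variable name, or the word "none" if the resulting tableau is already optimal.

Pivot element 2/3. New z-row = old z-row − (-13/3)·(row 2/(2/3)).
Updated z-row coefficients: x1: 35/2, x2: -8, x3: 22, x4: 13/2, x5: 0, s1: 0, s2: 9/2.
The most negative is -8 in column x2, so x2 would enter next.

x2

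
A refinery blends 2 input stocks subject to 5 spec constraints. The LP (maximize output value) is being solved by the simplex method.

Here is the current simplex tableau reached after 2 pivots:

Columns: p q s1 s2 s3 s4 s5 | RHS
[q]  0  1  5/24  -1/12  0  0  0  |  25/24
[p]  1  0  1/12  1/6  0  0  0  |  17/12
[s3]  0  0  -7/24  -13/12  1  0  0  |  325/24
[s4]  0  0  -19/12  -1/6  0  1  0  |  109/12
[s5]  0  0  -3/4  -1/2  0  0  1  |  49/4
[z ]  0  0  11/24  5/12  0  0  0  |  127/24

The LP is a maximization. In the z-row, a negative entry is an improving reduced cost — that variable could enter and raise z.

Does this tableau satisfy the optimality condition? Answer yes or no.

No objective-row coefficient is strictly negative, so no entering variable exists; the tableau is optimal.

yes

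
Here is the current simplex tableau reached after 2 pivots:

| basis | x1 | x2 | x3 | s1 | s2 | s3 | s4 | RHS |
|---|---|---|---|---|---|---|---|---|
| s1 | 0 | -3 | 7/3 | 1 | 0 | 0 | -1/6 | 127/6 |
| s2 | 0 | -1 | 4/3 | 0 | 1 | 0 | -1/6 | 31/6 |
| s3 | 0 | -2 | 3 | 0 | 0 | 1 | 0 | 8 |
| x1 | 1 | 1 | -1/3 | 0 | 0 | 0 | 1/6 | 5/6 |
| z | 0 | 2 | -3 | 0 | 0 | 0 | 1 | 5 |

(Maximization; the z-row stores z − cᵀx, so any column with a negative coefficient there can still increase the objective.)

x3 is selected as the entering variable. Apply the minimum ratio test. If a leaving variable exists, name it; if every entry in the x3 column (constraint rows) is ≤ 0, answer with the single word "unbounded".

Ratios: row 1 (s1): (127/6)/(7/3) = 127/14; row 2 (s2): (31/6)/(4/3) = 31/8; row 3 (s3): 8/3 = 8/3; row 4 (x1): entry -1/3 ≤ 0, skip.
Minimum ratio is in the s3 row, so s3 leaves.

s3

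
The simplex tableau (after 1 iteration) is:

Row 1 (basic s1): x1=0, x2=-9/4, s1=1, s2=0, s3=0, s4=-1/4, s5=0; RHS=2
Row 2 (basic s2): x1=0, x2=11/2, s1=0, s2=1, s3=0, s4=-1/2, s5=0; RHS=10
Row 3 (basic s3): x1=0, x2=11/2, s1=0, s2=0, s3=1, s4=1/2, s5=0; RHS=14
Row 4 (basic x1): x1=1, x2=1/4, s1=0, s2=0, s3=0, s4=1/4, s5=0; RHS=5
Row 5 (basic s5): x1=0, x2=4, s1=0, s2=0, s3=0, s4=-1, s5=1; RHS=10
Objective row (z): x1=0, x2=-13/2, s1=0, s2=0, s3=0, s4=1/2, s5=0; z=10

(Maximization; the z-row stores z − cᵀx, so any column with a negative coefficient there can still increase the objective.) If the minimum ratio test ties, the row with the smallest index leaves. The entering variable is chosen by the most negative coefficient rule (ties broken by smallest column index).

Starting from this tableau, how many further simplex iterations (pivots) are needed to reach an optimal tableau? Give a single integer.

2

pivot: x2 in, s2 out → z = 240/11
pivot: s4 in, s3 out → z = 244/11
No improving column remains; optimal.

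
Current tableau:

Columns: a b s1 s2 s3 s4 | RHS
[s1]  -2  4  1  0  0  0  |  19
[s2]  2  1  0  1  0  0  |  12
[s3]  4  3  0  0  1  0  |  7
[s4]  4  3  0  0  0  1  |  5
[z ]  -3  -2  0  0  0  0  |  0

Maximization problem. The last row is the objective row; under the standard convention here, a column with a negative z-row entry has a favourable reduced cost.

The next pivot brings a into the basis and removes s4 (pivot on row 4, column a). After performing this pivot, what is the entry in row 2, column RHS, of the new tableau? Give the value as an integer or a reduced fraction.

19/2

Pivot element is row 4, column a: 4.
Normalize row 4: new (row 4, RHS) = 5/4 = 5/4.
row 2 ← row 2 − 2·(new row 4): 12 − 2·(5/4) = 19/2.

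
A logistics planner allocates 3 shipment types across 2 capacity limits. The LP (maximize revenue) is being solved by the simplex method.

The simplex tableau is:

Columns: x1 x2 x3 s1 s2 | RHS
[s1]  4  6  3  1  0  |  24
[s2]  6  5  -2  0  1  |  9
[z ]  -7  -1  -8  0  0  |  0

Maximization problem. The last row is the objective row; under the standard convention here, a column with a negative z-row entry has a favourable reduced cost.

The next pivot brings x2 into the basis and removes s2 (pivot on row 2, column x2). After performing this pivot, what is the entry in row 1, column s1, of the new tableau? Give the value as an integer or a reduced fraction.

Pivot element is row 2, column x2: 5.
Normalize row 2: new (row 2, s1) = 0/5 = 0.
row 1 ← row 1 − 6·(new row 2): 1 − 6·0 = 1.

1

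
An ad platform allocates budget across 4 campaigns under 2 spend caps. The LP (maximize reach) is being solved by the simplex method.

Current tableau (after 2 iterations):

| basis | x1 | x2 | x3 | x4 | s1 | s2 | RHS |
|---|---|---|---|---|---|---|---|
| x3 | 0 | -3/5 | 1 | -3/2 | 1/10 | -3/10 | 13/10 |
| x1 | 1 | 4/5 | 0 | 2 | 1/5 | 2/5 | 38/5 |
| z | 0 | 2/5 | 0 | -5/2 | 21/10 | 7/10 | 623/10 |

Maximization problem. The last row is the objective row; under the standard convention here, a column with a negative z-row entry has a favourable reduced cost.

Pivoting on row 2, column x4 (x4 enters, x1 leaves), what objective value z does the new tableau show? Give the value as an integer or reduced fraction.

Minimum ratio for x4: (38/5)/2 = 19/5.
z changes by −(z-row coeff of x4)·ratio = −(-5/2)·(19/5) = 19/2.
New z = 623/10 + (19/2) = 359/5.

359/5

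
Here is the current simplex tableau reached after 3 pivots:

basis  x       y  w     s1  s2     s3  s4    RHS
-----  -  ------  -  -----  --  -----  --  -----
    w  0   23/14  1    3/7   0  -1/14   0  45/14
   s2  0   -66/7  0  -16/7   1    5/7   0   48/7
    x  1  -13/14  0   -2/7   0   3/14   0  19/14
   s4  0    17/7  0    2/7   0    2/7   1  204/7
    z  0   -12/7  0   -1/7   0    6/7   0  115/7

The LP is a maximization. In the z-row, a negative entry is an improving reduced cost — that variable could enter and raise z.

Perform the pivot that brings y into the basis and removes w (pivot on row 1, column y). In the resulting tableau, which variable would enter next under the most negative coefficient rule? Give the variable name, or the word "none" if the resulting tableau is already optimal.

Pivot element 23/14. New z-row = old z-row − (-12/7)·(row 1/(23/14)).
Updated z-row coefficients: x: 0, y: 0, w: 24/23, s1: 7/23, s2: 0, s3: 18/23, s4: 0.
No coefficient is strictly negative; the tableau after this pivot is optimal.

none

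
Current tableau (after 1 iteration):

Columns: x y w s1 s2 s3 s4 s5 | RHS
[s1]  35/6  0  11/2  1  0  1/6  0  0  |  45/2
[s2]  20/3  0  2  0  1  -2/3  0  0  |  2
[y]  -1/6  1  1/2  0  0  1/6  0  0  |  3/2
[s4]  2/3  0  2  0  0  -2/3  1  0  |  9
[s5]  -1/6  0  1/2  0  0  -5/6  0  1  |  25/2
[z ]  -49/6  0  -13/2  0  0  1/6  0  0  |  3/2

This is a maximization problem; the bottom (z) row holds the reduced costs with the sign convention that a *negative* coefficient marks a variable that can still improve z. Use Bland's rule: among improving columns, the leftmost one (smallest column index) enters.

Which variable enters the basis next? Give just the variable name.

x

Objective-row coefficients: x: -49/6, y: 0, w: -13/2, s1: 0, s2: 0, s3: 1/6, s4: 0, s5: 0.
Improving columns: x, w. Bland's rule picks the smallest column index → x.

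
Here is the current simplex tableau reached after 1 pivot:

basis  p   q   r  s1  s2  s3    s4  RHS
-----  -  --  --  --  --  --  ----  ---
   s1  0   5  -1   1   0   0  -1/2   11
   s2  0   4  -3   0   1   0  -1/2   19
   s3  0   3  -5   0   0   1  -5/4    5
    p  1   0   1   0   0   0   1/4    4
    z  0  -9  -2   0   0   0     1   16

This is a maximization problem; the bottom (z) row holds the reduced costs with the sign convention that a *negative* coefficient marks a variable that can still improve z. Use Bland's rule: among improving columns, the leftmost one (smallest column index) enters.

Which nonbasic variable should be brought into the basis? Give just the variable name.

Objective-row coefficients: p: 0, q: -9, r: -2, s1: 0, s2: 0, s3: 0, s4: 1.
Improving columns: q, r. Bland's rule picks the smallest column index → q.

q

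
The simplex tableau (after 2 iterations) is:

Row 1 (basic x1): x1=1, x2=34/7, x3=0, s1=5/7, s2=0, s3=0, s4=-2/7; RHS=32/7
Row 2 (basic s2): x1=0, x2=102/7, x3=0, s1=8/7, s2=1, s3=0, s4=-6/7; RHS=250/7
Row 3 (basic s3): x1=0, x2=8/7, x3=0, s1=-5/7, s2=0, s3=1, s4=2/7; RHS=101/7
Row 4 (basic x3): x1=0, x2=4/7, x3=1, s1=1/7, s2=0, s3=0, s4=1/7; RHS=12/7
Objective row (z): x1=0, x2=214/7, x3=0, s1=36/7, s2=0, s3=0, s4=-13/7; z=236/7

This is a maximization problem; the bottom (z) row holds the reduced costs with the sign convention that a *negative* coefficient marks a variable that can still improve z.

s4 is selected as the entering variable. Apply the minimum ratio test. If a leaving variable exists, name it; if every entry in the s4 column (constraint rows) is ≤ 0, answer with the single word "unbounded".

x3

Ratios: row 1 (x1): entry -2/7 ≤ 0, skip; row 2 (s2): entry -6/7 ≤ 0, skip; row 3 (s3): (101/7)/(2/7) = 101/2; row 4 (x3): (12/7)/(1/7) = 12.
Minimum ratio is in the x3 row, so x3 leaves.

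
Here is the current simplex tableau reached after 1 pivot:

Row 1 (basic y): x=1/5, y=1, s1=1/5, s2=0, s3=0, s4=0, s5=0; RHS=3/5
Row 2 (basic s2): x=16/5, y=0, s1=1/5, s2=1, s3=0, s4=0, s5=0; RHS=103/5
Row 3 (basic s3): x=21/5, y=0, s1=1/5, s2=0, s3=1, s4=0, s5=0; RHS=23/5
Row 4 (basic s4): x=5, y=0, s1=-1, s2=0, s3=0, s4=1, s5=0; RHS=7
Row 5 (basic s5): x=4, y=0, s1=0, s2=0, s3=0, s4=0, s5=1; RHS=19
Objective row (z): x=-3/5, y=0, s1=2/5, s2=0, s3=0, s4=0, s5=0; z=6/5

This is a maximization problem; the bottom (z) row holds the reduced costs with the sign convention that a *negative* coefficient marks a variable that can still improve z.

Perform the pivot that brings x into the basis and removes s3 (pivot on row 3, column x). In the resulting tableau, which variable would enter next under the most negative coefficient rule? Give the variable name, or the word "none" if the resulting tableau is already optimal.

Pivot element 21/5. New z-row = old z-row − (-3/5)·(row 3/(21/5)).
Updated z-row coefficients: x: 0, y: 0, s1: 3/7, s2: 0, s3: 1/7, s4: 0, s5: 0.
No coefficient is strictly negative; the tableau after this pivot is optimal.

none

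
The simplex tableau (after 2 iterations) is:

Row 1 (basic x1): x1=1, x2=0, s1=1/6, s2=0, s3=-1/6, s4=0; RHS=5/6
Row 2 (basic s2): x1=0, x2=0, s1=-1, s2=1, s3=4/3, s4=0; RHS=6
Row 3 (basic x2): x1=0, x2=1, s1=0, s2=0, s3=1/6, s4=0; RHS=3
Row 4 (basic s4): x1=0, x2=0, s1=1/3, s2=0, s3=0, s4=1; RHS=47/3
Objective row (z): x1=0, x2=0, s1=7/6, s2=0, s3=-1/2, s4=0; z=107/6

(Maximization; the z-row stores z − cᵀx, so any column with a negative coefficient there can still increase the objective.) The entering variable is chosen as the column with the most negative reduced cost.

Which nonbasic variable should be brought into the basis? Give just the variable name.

s3

Objective-row coefficients: x1: 0, x2: 0, s1: 7/6, s2: 0, s3: -1/2, s4: 0.
The most negative is -1/2 in column s3, so s3 enters.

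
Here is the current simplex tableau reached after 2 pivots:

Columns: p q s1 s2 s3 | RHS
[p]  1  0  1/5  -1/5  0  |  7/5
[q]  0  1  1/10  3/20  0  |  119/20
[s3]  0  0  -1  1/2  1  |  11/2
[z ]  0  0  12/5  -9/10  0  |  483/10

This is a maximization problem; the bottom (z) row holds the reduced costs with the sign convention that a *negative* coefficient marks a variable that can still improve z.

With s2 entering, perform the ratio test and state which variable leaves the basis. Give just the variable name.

Ratios: row 1 (p): entry -1/5 ≤ 0, skip; row 2 (q): (119/20)/(3/20) = 119/3; row 3 (s3): (11/2)/(1/2) = 11.
Minimum ratio 11 is in the s3 row, so s3 leaves.

s3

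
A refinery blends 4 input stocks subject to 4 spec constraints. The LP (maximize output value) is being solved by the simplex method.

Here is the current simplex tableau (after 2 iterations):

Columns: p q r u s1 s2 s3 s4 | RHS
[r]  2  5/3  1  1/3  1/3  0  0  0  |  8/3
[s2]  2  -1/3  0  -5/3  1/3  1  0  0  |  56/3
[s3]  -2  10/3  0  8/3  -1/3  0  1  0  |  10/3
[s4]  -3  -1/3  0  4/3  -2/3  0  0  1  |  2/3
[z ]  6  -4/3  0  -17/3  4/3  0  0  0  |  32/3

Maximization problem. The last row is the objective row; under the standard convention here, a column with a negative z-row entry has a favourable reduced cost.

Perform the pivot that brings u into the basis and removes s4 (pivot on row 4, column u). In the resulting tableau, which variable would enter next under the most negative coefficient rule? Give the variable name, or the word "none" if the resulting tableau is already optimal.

Pivot element 4/3. New z-row = old z-row − (-17/3)·(row 4/(4/3)).
Updated z-row coefficients: p: -27/4, q: -11/4, r: 0, u: 0, s1: -3/2, s2: 0, s3: 0, s4: 17/4.
The most negative is -27/4 in column p, so p would enter next.

p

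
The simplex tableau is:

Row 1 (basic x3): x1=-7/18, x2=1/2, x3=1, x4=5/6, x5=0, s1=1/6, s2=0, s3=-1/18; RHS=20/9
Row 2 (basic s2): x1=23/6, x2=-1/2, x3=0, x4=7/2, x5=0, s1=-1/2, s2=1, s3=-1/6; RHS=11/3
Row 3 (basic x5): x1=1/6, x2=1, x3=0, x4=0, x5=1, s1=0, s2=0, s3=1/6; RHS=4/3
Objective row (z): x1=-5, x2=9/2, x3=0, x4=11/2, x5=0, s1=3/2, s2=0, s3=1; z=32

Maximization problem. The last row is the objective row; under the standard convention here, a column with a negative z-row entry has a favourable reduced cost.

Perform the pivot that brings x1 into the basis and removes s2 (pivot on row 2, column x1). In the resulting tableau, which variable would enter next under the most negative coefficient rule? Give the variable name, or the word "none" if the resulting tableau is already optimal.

none

Pivot element 23/6. New z-row = old z-row − (-5)·(row 2/(23/6)).
Updated z-row coefficients: x1: 0, x2: 177/46, x3: 0, x4: 463/46, x5: 0, s1: 39/46, s2: 30/23, s3: 18/23.
No coefficient is strictly negative; the tableau after this pivot is optimal.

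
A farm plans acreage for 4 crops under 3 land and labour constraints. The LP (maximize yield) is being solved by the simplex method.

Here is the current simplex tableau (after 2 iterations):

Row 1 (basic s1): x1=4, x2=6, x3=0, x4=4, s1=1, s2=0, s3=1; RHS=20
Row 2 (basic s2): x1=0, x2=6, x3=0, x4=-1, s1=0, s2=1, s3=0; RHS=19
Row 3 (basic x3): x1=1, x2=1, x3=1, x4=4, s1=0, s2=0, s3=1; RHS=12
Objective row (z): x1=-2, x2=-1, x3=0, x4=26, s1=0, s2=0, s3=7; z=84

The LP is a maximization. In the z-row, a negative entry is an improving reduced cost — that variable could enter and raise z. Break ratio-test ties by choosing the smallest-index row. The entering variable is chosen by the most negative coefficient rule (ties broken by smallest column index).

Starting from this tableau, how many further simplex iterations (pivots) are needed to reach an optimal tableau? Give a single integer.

1

pivot: x1 in, s1 out → z = 94
No improving column remains; optimal.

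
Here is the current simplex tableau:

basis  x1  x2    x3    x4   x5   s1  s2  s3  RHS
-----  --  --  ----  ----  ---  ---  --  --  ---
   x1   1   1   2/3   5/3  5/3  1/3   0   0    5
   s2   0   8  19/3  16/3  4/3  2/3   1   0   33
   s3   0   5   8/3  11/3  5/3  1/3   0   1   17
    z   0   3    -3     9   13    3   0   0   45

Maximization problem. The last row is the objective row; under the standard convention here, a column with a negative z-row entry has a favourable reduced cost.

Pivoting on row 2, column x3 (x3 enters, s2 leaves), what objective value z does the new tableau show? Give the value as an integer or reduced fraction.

1152/19

Minimum ratio for x3: 33/(19/3) = 99/19.
z changes by −(z-row coeff of x3)·ratio = −(-3)·(99/19) = 297/19.
New z = 45 + (297/19) = 1152/19.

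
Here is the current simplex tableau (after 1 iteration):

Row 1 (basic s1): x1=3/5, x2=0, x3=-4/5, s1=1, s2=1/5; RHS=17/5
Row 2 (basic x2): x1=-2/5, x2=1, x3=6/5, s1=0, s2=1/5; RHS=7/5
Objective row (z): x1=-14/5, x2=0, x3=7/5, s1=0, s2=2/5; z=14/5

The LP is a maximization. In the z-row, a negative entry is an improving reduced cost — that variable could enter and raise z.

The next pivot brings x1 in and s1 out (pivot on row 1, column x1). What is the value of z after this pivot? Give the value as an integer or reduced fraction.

Minimum ratio for x1: (17/5)/(3/5) = 17/3.
z changes by −(z-row coeff of x1)·ratio = −(-14/5)·(17/3) = 238/15.
New z = 14/5 + (238/15) = 56/3.

56/3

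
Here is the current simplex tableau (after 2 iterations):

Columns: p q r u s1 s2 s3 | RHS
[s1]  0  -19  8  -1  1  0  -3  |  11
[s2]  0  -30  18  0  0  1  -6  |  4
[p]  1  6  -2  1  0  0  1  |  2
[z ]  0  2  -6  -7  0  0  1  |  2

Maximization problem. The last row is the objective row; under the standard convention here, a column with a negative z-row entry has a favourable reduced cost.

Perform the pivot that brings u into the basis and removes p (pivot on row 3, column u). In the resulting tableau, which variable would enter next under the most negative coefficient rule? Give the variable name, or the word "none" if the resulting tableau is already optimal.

Pivot element 1. New z-row = old z-row − (-7)·(row 3/1).
Updated z-row coefficients: p: 7, q: 44, r: -20, u: 0, s1: 0, s2: 0, s3: 8.
The most negative is -20 in column r, so r would enter next.

r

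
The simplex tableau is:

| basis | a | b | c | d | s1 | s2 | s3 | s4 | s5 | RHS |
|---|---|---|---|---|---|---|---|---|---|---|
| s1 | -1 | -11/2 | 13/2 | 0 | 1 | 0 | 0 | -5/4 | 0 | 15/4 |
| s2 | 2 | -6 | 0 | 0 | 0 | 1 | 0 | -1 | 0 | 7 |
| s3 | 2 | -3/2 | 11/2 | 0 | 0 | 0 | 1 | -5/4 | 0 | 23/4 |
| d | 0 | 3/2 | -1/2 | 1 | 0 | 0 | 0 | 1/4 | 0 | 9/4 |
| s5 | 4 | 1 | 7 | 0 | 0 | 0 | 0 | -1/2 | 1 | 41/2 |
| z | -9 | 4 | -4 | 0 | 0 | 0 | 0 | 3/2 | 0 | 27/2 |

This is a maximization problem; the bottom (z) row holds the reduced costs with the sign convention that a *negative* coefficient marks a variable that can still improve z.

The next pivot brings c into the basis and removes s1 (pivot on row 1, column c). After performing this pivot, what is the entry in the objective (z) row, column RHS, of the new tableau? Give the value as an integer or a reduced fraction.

Pivot element is row 1, column c: 13/2.
Normalize row 1: new (row 1, RHS) = (15/4)/(13/2) = 15/26.
z-row ← z-row − (-4)·(new row 1): 27/2 − (-4)·(15/26) = 411/26.

411/26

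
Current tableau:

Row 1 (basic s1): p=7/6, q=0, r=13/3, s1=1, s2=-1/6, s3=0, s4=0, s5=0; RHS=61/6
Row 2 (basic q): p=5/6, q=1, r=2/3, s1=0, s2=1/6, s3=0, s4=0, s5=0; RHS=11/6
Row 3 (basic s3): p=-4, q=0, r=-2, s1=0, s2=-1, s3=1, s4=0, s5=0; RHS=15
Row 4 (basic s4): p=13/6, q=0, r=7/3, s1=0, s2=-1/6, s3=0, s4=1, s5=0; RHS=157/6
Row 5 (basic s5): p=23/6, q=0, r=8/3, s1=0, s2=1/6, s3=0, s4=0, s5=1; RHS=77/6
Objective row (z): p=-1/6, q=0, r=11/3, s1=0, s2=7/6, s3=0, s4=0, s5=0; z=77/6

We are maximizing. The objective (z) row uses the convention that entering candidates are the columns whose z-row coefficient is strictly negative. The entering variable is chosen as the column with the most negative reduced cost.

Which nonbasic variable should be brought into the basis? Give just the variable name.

Objective-row coefficients: p: -1/6, q: 0, r: 11/3, s1: 0, s2: 7/6, s3: 0, s4: 0, s5: 0.
The most negative is -1/6 in column p, so p enters.

p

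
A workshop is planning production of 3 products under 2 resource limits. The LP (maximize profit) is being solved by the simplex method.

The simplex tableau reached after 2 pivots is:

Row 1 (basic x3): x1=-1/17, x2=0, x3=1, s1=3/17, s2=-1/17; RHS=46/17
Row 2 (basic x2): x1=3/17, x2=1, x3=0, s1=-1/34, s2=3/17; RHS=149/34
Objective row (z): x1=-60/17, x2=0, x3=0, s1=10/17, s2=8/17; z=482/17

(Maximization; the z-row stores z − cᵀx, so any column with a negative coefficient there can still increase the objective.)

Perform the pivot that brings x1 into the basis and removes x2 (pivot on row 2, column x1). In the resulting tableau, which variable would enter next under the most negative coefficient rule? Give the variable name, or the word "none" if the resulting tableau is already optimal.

Pivot element 3/17. New z-row = old z-row − (-60/17)·(row 2/(3/17)).
Updated z-row coefficients: x1: 0, x2: 20, x3: 0, s1: 0, s2: 4.
No coefficient is strictly negative; the tableau after this pivot is optimal.

none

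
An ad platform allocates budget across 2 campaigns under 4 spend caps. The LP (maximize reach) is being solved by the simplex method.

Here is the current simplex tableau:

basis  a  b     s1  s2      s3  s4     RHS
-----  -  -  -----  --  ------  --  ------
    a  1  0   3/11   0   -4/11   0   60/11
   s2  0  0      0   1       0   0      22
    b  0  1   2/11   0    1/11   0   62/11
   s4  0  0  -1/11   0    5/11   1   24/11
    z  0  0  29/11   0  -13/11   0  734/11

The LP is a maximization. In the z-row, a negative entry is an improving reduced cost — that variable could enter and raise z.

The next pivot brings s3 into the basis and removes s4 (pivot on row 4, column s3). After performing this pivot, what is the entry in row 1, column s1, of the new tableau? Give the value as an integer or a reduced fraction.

1/5

Pivot element is row 4, column s3: 5/11.
Normalize row 4: new (row 4, s1) = (-1/11)/(5/11) = -1/5.
row 1 ← row 1 − (-4/11)·(new row 4): 3/11 − (-4/11)·(-1/5) = 1/5.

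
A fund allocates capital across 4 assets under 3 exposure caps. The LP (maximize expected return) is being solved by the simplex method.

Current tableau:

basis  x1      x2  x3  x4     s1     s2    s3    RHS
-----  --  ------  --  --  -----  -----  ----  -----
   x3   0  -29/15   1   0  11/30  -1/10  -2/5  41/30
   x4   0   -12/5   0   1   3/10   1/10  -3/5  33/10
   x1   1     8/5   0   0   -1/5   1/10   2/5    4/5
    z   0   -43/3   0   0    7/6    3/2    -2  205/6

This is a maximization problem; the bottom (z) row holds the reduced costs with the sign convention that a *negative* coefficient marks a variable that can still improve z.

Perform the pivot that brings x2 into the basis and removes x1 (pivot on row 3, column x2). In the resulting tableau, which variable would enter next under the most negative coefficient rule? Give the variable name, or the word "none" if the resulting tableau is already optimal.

Pivot element 8/5. New z-row = old z-row − (-43/3)·(row 3/(8/5)).
Updated z-row coefficients: x1: 215/24, x2: 0, x3: 0, x4: 0, s1: -5/8, s2: 115/48, s3: 19/12.
The most negative is -5/8 in column s1, so s1 would enter next.

s1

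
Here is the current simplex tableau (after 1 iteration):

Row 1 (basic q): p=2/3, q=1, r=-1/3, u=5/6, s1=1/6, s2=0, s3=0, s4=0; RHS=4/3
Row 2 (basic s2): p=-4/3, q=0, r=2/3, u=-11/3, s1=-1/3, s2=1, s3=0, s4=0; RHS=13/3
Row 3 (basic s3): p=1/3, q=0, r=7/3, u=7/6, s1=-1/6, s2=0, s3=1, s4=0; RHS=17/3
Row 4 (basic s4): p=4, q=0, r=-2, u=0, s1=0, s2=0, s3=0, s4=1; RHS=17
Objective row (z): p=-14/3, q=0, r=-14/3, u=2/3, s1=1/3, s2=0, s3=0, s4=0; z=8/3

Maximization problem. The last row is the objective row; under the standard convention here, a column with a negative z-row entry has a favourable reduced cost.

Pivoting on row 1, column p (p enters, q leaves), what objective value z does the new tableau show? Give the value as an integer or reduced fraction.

Minimum ratio for p: (4/3)/(2/3) = 2.
z changes by −(z-row coeff of p)·ratio = −(-14/3)·2 = 28/3.
New z = 8/3 + (28/3) = 12.

12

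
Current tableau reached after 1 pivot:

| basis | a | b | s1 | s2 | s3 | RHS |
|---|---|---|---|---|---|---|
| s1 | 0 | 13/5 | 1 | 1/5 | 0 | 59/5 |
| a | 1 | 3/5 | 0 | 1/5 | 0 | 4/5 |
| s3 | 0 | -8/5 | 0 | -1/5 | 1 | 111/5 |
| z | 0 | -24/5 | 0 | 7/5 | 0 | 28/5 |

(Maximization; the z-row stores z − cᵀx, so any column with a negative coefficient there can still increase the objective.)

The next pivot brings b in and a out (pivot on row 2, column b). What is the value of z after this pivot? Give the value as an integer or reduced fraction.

Minimum ratio for b: (4/5)/(3/5) = 4/3.
z changes by −(z-row coeff of b)·ratio = −(-24/5)·(4/3) = 32/5.
New z = 28/5 + (32/5) = 12.

12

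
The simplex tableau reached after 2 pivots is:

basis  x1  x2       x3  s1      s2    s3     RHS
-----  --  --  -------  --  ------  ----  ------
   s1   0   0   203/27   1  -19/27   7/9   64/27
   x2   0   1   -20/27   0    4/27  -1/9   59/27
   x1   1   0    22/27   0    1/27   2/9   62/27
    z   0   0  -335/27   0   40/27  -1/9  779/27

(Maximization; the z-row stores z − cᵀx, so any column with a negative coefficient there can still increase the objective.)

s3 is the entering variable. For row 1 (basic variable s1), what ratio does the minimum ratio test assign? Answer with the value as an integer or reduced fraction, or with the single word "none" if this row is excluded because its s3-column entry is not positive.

Ratio = RHS / (s3 entry) = (64/27) / (7/9) = 64/21.

64/21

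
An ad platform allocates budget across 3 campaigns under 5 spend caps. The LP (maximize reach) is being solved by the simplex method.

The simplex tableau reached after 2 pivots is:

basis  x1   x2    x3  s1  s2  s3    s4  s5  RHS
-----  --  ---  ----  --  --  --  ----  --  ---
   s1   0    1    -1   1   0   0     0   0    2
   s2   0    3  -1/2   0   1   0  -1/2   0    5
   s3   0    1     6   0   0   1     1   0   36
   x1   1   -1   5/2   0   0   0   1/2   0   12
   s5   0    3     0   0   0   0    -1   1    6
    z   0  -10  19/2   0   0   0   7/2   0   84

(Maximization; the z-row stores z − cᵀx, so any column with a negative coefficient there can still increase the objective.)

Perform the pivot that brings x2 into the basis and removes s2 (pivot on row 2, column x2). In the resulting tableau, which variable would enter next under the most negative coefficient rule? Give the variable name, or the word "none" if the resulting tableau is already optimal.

Pivot element 3. New z-row = old z-row − (-10)·(row 2/3).
Updated z-row coefficients: x1: 0, x2: 0, x3: 47/6, s1: 0, s2: 10/3, s3: 0, s4: 11/6, s5: 0.
No coefficient is strictly negative; the tableau after this pivot is optimal.

none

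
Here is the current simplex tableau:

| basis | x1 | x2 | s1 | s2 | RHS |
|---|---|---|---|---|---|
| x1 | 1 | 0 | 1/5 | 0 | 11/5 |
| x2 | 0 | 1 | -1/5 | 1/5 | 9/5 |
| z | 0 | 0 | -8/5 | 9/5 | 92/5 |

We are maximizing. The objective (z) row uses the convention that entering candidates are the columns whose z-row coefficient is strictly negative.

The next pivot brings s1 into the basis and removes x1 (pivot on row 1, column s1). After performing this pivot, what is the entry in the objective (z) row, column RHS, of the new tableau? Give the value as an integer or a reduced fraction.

Pivot element is row 1, column s1: 1/5.
Normalize row 1: new (row 1, RHS) = (11/5)/(1/5) = 11.
z-row ← z-row − (-8/5)·(new row 1): 92/5 − (-8/5)·11 = 36.

36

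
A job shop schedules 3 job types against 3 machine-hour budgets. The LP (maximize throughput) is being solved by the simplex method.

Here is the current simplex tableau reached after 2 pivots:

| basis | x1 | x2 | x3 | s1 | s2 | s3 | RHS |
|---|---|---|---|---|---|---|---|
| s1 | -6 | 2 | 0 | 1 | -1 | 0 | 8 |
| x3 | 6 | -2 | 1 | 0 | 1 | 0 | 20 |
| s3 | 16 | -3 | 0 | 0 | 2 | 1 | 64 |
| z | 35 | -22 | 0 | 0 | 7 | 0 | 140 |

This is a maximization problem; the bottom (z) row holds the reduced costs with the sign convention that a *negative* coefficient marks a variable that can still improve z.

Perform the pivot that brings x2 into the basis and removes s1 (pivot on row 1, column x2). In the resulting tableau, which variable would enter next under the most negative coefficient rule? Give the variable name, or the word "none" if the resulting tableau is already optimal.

x1

Pivot element 2. New z-row = old z-row − (-22)·(row 1/2).
Updated z-row coefficients: x1: -31, x2: 0, x3: 0, s1: 11, s2: -4, s3: 0.
The most negative is -31 in column x1, so x1 would enter next.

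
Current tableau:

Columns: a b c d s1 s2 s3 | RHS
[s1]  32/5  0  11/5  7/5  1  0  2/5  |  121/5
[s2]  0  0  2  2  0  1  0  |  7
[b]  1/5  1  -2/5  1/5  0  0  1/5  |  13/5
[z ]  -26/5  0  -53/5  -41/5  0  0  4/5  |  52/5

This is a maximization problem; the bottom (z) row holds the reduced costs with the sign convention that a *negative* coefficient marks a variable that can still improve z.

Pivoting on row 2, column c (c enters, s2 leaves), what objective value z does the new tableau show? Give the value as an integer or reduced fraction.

Minimum ratio for c: 7/2 = 7/2.
z changes by −(z-row coeff of c)·ratio = −(-53/5)·(7/2) = 371/10.
New z = 52/5 + (371/10) = 95/2.

95/2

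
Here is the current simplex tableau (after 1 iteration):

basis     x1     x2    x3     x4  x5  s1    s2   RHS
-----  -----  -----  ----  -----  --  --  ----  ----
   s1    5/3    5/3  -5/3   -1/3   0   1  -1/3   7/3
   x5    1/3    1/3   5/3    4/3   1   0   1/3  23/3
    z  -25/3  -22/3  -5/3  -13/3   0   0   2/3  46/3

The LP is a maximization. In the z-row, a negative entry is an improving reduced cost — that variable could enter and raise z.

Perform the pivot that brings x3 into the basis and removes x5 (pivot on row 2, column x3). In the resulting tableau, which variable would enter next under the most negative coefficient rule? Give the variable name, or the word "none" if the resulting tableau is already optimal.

Pivot element 5/3. New z-row = old z-row − (-5/3)·(row 2/(5/3)).
Updated z-row coefficients: x1: -8, x2: -7, x3: 0, x4: -3, x5: 1, s1: 0, s2: 1.
The most negative is -8 in column x1, so x1 would enter next.

x1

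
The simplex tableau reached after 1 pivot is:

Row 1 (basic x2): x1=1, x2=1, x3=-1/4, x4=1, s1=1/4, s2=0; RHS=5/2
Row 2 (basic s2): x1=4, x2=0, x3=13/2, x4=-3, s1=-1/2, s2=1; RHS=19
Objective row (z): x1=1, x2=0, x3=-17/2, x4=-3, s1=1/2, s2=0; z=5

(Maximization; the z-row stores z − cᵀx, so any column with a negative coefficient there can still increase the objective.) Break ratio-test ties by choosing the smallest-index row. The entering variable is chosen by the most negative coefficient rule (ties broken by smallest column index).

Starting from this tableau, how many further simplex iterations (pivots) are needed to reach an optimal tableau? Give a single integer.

2

pivot: x3 in, s2 out → z = 388/13
pivot: x4 in, x2 out → z = 1268/23
No improving column remains; optimal.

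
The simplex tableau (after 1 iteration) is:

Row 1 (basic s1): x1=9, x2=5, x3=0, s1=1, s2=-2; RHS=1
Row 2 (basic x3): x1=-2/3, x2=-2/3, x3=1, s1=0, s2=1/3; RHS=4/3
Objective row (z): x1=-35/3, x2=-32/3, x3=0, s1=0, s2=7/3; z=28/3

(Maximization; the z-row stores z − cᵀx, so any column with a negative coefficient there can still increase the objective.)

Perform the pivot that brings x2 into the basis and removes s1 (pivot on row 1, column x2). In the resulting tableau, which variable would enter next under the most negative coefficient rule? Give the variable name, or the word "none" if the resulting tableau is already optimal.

s2

Pivot element 5. New z-row = old z-row − (-32/3)·(row 1/5).
Updated z-row coefficients: x1: 113/15, x2: 0, x3: 0, s1: 32/15, s2: -29/15.
The most negative is -29/15 in column s2, so s2 would enter next.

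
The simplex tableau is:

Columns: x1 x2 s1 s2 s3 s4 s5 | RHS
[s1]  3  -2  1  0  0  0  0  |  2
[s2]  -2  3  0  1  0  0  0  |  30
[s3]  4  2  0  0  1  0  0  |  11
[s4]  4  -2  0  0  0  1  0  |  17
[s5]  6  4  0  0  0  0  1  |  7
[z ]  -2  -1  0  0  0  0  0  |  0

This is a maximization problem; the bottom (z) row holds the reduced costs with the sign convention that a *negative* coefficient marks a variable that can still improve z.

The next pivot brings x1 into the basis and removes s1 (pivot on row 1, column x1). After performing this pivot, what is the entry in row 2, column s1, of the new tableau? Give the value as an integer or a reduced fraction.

Pivot element is row 1, column x1: 3.
Normalize row 1: new (row 1, s1) = 1/3 = 1/3.
row 2 ← row 2 − (-2)·(new row 1): 0 − (-2)·(1/3) = 2/3.

2/3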